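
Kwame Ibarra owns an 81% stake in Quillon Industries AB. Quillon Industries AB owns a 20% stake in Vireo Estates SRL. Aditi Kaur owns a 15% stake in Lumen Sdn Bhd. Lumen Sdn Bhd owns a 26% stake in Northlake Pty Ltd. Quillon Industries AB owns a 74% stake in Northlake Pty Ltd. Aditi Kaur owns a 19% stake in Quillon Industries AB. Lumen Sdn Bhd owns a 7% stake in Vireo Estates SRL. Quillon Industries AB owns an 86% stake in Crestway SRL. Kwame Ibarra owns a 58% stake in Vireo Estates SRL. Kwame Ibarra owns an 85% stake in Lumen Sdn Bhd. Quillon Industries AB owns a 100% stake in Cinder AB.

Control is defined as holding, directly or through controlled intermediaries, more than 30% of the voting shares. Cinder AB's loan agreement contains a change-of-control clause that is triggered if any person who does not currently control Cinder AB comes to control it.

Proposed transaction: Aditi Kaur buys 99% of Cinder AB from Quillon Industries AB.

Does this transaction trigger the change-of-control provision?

The purchase adds only to Aditi's holdings (Quillon's stake shrinks), so Aditi is the only person who could newly come to control Cinder.
Aditi's largest direct stake is 19% in Quillon, which does not meet the threshold, so Aditi controls no company.
Neither Aditi nor any entity Aditi controls holds any voting interest in Cinder.
So before the transaction, Aditi does not control Cinder.
After the purchase, Aditi holds 99% of Cinder directly, and Quillon's stake falls to 1%.
Aditi holds 99% of Cinder, so Aditi controls Cinder.
Aditi did not control Cinder before and does after, so the clause is triggered.

Yes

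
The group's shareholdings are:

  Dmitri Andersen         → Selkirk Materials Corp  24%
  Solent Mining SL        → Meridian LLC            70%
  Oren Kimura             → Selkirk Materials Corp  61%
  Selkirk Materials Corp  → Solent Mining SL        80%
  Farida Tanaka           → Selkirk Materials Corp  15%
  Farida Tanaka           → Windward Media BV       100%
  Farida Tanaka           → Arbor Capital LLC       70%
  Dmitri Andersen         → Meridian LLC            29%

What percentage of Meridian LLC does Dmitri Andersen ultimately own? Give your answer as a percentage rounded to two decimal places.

Dmitri reaches Meridian along 2 paths.
Direct stake: 29% = 29%.
Via Selkirk → Solent: 24% × 80% × 70% = 13.44%.
Total: 29% + 13.44% = 42.44%.

42.44%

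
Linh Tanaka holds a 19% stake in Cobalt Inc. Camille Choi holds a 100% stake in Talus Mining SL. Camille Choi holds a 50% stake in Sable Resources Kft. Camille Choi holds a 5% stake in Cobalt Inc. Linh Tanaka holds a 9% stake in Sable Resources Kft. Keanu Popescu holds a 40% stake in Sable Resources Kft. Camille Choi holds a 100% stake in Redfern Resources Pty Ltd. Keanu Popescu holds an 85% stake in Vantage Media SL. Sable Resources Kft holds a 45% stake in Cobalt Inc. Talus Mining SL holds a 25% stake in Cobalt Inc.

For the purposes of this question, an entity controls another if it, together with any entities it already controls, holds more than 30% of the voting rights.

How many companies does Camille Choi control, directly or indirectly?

Camille holds 50% of Sable, so Camille controls Sable.
Camille holds 100% of Talus, so Camille controls Talus.
Camille holds 100% of Redfern, so Camille controls Redfern.
Talus and Sable and Camille together hold 25% + 45% + 5% = 75% of Cobalt, so Camille controls Cobalt.
No other company's threshold is met.
Camille controls 4 companies.

4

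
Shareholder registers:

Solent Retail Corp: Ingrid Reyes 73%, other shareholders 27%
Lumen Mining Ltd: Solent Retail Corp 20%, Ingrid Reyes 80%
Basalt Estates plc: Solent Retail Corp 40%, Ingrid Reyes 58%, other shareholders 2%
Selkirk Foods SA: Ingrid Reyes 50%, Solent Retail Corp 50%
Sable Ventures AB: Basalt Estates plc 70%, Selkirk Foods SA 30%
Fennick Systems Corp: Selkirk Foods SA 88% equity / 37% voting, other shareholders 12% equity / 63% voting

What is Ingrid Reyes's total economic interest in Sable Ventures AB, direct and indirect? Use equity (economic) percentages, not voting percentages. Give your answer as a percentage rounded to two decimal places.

86.99%

Ingrid reaches Sable along 4 paths.
Via Solent → Basalt: 73% × 40% × 70% = 20.44%.
Via Basalt: 58% × 70% = 40.6%.
Via Selkirk: 50% × 30% = 15%.
Via Solent → Selkirk: 73% × 50% × 30% = 10.95%.
Total: 20.44% + 40.6% + 15% + 10.95% = 86.99%.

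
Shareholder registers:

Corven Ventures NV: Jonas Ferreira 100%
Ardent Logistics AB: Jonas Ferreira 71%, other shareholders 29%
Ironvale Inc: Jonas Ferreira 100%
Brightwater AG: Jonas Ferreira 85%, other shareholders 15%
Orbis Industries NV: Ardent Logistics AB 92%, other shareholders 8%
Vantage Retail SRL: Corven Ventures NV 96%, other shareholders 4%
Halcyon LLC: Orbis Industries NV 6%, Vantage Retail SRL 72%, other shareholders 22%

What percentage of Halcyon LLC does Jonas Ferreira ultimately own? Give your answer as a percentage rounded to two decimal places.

73.04%

Jonas reaches Halcyon along 2 paths.
Via Ardent → Orbis: 71% × 92% × 6% = 3.9192%.
Via Corven → Vantage: 100% × 96% × 72% = 69.12%.
Total: 3.9192% + 69.12% = 73.0392%.
Rounded: 73.04%.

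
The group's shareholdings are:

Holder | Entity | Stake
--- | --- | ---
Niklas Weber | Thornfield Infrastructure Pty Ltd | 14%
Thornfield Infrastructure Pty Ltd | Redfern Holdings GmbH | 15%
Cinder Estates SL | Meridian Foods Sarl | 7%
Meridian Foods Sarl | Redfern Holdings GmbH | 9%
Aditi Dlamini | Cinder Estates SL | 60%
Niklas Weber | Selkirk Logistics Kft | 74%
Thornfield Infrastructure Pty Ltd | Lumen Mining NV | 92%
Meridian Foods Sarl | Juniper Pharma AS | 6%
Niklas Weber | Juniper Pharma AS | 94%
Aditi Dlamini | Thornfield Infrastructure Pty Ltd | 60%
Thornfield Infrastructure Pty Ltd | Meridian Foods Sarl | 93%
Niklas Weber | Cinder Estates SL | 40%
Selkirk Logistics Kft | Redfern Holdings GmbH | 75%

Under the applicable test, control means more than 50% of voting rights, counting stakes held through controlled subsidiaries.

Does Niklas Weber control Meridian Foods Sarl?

Niklas holds 74% of Selkirk, so Niklas controls Selkirk.
Selkirk holds 75% of Redfern, so Niklas controls Redfern.
Niklas holds 94% of Juniper, so Niklas controls Juniper.
Neither Niklas nor any entity Niklas controls holds any voting interest in Meridian.
So Niklas does not control Meridian.

No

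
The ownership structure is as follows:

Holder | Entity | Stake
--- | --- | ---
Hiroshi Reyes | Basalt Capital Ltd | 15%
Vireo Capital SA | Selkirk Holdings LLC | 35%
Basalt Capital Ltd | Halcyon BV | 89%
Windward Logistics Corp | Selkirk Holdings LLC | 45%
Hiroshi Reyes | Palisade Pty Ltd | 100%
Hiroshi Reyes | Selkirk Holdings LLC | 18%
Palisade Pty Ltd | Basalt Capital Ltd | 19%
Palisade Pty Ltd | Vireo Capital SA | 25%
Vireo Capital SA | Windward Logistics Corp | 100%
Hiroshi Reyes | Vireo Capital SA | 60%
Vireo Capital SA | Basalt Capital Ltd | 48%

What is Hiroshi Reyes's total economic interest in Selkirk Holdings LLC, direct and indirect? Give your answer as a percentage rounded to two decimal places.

Hiroshi reaches Selkirk along 5 paths.
Via Vireo → Windward: 60% × 100% × 45% = 27%.
Via Palisade → Vireo → Windward: 100% × 25% × 100% × 45% = 11.25%.
Via Vireo: 60% × 35% = 21%.
Via Palisade → Vireo: 100% × 25% × 35% = 8.75%.
Direct stake: 18% = 18%.
Total: 27% + 11.25% + 21% + 8.75% + 18% = 86%.
Rounded: 86.00%.

86.00%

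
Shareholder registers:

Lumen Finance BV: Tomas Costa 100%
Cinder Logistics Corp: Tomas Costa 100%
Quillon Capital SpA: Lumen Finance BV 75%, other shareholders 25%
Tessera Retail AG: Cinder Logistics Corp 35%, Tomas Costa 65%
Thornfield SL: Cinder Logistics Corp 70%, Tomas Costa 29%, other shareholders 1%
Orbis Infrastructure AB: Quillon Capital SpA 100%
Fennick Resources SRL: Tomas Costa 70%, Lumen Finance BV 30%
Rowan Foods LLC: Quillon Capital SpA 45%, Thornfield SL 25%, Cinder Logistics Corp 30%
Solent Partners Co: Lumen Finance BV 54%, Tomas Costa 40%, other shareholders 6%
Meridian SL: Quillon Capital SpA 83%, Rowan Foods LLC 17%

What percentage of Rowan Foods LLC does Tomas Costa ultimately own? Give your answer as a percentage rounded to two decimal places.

Tomas reaches Rowan along 4 paths.
Via Lumen → Quillon: 100% × 75% × 45% = 33.75%.
Via Cinder → Thornfield: 100% × 70% × 25% = 17.5%.
Via Thornfield: 29% × 25% = 7.25%.
Via Cinder: 100% × 30% = 30%.
Total: 33.75% + 17.5% + 7.25% + 30% = 88.5%.
Rounded: 88.50%.

88.50%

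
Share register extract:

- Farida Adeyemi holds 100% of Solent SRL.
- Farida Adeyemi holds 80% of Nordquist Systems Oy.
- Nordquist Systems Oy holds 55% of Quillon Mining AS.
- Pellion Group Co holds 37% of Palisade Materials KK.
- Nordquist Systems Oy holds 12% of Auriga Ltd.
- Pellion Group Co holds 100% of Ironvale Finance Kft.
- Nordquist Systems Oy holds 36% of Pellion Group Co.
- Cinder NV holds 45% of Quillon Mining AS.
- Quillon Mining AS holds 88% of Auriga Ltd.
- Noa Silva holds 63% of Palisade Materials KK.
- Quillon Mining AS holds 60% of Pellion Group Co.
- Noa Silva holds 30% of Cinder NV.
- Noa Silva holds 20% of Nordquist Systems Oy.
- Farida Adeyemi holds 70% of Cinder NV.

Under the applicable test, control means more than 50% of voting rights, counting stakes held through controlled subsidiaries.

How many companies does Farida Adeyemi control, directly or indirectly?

7

Farida holds 80% of Nordquist, so Farida controls Nordquist.
Farida holds 70% of Cinder, so Farida controls Cinder.
Nordquist and Cinder together hold 55% + 45% = 100% of Quillon, so Farida controls Quillon.
Farida holds 100% of Solent, so Farida controls Solent.
Nordquist and Quillon together hold 36% + 60% = 96% of Pellion, so Farida controls Pellion.
Nordquist and Quillon together hold 12% + 88% = 100% of Auriga, so Farida controls Auriga.
Pellion holds 100% of Ironvale, so Farida controls Ironvale.
No other company's threshold is met.
Farida controls 7 companies.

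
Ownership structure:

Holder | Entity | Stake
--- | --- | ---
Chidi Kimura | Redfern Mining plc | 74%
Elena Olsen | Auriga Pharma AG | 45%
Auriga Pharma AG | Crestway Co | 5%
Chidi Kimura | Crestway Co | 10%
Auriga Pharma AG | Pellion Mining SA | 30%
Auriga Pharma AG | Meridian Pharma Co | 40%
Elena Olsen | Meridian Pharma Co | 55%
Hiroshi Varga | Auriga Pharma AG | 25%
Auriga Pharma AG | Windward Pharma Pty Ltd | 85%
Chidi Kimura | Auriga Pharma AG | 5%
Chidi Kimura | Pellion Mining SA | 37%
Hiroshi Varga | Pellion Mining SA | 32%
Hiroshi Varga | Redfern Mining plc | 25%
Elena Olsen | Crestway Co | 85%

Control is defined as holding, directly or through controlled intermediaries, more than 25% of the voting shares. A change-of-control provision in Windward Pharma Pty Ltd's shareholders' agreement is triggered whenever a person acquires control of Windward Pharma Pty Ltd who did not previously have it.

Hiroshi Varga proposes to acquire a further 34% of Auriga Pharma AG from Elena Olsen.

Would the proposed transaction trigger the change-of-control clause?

Yes

The purchase adds only to Hiroshi's holdings (Elena's stake shrinks), so Hiroshi is the only person who could newly come to control Windward.
Hiroshi holds 32% of Pellion, so Hiroshi controls Pellion.
Neither Hiroshi nor any entity Hiroshi controls holds any voting interest in Windward.
So before the transaction, Hiroshi does not control Windward.
After the purchase, Hiroshi's direct stake in Auriga rises to 25% + 34% = 59%, and Elena's stake falls to 11%.
Hiroshi holds 59% of Auriga, so Hiroshi controls Auriga.
Auriga holds 85% of Windward, so Hiroshi controls Windward.
Hiroshi did not control Windward before and does after, so the clause is triggered.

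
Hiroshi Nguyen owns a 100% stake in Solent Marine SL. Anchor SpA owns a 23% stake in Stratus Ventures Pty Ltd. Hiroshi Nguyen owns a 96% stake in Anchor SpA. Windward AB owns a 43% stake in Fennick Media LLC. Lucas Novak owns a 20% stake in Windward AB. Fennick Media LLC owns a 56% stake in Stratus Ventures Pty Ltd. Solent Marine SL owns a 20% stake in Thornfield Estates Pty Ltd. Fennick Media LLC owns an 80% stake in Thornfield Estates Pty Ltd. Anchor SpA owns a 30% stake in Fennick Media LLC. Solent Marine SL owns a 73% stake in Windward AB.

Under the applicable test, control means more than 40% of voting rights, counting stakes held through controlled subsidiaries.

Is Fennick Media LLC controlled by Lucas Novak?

Lucas's largest direct stake is 20% in Windward, which does not meet the threshold, so Lucas controls no company.
Neither Lucas nor any entity Lucas controls holds any voting interest in Fennick.
So Lucas does not control Fennick.

No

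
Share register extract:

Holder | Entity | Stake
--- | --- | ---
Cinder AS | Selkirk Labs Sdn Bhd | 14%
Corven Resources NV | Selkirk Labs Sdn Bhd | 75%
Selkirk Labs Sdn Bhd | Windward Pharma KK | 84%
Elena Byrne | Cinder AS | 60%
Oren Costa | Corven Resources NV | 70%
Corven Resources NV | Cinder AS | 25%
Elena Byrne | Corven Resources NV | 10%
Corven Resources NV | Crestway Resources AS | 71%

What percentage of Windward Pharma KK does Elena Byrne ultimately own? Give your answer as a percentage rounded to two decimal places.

Elena reaches Windward along 3 paths.
Via Corven → Selkirk: 10% × 75% × 84% = 6.3%.
Via Cinder → Selkirk: 60% × 14% × 84% = 7.056%.
Via Corven → Cinder → Selkirk: 10% × 25% × 14% × 84% = 0.294%.
Total: 6.3% + 7.056% + 0.294% = 13.65%.

13.65%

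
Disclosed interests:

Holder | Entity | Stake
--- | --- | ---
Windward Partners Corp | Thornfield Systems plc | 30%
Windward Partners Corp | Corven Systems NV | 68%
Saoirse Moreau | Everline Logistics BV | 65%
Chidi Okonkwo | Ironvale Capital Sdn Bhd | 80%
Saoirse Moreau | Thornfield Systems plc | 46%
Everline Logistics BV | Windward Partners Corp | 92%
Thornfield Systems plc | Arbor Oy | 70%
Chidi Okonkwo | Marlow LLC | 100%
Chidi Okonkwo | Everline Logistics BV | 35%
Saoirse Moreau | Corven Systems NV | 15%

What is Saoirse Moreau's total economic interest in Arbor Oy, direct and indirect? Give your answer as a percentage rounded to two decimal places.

44.76%

Saoirse reaches Arbor along 2 paths.
Via Everline → Windward → Thornfield: 65% × 92% × 30% × 70% = 12.558%.
Via Thornfield: 46% × 70% = 32.2%.
Total: 12.558% + 32.2% = 44.758%.
Rounded: 44.76%.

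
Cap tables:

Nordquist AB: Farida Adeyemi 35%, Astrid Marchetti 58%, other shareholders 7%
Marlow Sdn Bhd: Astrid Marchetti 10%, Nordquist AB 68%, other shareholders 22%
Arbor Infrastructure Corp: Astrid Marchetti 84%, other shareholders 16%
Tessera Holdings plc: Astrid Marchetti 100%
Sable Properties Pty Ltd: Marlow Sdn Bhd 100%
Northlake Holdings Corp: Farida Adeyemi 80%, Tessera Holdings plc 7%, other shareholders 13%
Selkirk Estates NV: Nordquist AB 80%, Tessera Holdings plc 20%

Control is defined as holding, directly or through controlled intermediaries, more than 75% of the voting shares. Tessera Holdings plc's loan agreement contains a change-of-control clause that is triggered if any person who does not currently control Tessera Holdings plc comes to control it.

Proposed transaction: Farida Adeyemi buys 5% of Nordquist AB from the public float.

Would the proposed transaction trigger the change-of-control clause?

No

The purchase changes only Farida's holdings, so Farida is the only person who could newly come to control Tessera.
Farida holds 80% of Northlake, so Farida controls Northlake.
Neither Farida nor any entity Farida controls holds any voting interest in Tessera.
So before the transaction, Farida does not control Tessera.
After the purchase, Farida's direct stake in Nordquist rises to 35% + 5% = 40%.
Farida's side now holds 40% of Nordquist, not > 75%, so Farida still does not control Nordquist.
After the transaction, neither Farida nor any entity Farida controls holds a voting interest in Tessera, so Farida still does not control it.
No new person acquires control, so the clause is not triggered.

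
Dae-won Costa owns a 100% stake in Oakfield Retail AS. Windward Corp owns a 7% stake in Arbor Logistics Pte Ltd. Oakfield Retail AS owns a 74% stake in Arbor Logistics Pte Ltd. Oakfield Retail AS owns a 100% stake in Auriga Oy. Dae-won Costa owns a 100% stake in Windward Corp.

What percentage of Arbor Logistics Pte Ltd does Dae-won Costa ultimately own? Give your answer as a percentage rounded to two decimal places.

Dae-won reaches Arbor along 2 paths.
Via Oakfield: 100% × 74% = 74%.
Via Windward: 100% × 7% = 7%.
Total: 74% + 7% = 81%.
Rounded: 81.00%.

81.00%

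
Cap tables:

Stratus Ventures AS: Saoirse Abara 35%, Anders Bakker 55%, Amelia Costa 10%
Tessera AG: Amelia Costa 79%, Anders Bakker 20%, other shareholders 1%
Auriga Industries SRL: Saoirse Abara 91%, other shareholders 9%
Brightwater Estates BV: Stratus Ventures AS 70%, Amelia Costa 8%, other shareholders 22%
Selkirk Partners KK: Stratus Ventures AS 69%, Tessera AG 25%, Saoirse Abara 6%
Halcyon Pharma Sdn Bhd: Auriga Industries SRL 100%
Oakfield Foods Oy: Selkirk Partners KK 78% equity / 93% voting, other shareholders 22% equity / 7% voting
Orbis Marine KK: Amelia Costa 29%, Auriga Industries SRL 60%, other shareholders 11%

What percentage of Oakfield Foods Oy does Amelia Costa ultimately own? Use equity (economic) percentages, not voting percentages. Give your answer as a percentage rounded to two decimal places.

20.79%

Amelia reaches Oakfield along 2 paths.
Via Stratus → Selkirk: 10% × 69% × 78% = 5.382%.
Via Tessera → Selkirk: 79% × 25% × 78% = 15.405%.
Total: 5.382% + 15.405% = 20.787%.
Rounded: 20.79%.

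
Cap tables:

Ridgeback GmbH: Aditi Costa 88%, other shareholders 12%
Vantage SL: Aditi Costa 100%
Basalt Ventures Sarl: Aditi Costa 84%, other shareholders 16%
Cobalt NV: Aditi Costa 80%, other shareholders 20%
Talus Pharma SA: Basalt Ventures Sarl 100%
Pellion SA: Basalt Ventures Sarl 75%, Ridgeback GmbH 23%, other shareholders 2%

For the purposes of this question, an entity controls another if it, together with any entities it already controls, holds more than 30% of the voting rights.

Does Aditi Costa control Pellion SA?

Yes

Aditi holds 88% of Ridgeback, so Aditi controls Ridgeback.
Aditi holds 84% of Basalt, so Aditi controls Basalt.
Basalt and Ridgeback together hold 75% + 23% = 98% of Pellion, so Aditi controls Pellion.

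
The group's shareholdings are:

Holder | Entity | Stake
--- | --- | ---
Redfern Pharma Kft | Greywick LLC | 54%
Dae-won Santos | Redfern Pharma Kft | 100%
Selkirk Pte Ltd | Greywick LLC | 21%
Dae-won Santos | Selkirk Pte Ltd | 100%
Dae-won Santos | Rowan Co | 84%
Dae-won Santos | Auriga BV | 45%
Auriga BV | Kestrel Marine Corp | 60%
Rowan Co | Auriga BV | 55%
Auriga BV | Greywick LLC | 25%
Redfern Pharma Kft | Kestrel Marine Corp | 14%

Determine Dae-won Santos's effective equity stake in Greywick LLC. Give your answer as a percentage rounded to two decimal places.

Dae-won reaches Greywick along 4 paths.
Via Rowan → Auriga: 84% × 55% × 25% = 11.55%.
Via Auriga: 45% × 25% = 11.25%.
Via Redfern: 100% × 54% = 54%.
Via Selkirk: 100% × 21% = 21%.
Total: 11.55% + 11.25% + 54% + 21% = 97.8%.
Rounded: 97.80%.

97.80%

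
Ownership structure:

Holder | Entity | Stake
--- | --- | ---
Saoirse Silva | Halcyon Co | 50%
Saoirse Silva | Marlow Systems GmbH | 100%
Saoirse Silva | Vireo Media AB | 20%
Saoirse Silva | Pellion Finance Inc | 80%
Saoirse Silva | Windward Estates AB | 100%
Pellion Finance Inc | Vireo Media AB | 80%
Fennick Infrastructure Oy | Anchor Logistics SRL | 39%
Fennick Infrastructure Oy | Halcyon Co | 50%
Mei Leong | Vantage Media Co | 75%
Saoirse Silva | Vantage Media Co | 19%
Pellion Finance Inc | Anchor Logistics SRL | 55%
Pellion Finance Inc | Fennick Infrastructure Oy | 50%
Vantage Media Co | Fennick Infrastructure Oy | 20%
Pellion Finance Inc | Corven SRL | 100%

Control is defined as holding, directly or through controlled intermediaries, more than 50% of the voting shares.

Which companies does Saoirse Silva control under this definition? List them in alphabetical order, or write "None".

Anchor Logistics SRL, Corven SRL, Marlow Systems GmbH, Pellion Finance Inc, Vireo Media AB, Windward Estates AB

Saoirse holds 100% of Windward, so Saoirse controls Windward.
Saoirse holds 80% of Pellion, so Saoirse controls Pellion.
Saoirse and Pellion together hold 20% + 80% = 100% of Vireo, so Saoirse controls Vireo.
Saoirse holds 100% of Marlow, so Saoirse controls Marlow.
Pellion holds 100% of Corven, so Saoirse controls Corven.
Pellion holds 55% of Anchor, so Saoirse controls Anchor.
No other company's threshold is met.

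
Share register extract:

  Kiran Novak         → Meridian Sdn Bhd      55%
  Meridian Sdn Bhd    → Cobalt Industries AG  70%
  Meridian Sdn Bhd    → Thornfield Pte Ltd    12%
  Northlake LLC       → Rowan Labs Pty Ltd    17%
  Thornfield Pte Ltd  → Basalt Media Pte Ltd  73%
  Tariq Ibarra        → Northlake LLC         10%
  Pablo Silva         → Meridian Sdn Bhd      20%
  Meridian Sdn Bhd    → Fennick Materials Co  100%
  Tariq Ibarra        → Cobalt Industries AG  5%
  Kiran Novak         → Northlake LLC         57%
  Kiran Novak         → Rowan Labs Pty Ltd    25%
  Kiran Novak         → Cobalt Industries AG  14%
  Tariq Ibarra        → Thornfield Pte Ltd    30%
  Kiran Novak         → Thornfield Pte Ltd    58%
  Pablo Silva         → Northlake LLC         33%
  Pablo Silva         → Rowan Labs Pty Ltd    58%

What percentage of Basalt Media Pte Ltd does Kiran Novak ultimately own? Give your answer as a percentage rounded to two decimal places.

Kiran reaches Basalt along 2 paths.
Via Meridian → Thornfield: 55% × 12% × 73% = 4.818%.
Via Thornfield: 58% × 73% = 42.34%.
Total: 4.818% + 42.34% = 47.158%.
Rounded: 47.16%.

47.16%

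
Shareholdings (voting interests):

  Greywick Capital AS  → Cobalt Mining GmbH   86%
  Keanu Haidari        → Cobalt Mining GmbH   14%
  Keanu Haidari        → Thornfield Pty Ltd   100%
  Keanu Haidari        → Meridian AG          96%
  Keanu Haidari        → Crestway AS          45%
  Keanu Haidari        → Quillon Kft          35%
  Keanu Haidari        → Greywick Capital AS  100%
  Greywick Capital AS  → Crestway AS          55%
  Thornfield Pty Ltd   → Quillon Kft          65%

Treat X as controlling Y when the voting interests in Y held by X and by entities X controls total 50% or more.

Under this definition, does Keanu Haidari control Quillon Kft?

Yes

Keanu holds 100% of Thornfield, so Keanu controls Thornfield.
Thornfield and Keanu together hold 65% + 35% = 100% of Quillon, so Keanu controls Quillon.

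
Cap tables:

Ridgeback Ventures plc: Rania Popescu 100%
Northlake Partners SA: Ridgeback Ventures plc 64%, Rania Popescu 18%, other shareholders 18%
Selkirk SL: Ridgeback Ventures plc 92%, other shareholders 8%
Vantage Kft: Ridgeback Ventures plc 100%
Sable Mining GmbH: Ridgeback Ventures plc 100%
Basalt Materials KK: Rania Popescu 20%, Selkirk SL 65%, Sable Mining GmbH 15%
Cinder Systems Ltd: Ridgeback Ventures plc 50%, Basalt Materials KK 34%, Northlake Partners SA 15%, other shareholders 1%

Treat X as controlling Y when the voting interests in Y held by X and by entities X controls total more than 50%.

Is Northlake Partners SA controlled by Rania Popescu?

Rania holds 100% of Ridgeback, so Rania controls Ridgeback.
Ridgeback and Rania together hold 64% + 18% = 82% of Northlake, so Rania controls Northlake.

Yes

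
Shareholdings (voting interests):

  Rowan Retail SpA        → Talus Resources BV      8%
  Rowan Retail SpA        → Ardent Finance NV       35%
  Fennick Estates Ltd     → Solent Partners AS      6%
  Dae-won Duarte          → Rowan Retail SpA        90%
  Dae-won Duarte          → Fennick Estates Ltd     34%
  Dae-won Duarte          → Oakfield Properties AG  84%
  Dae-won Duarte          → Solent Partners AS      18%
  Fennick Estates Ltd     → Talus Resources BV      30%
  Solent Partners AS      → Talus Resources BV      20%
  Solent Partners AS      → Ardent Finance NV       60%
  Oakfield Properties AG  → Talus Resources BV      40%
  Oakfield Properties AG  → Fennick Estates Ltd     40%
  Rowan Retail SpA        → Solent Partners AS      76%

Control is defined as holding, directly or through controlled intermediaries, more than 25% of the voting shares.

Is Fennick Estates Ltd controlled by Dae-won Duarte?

Yes

Dae-won holds 84% of Oakfield, so Dae-won controls Oakfield.
Dae-won and Oakfield together hold 34% + 40% = 74% of Fennick, so Dae-won controls Fennick.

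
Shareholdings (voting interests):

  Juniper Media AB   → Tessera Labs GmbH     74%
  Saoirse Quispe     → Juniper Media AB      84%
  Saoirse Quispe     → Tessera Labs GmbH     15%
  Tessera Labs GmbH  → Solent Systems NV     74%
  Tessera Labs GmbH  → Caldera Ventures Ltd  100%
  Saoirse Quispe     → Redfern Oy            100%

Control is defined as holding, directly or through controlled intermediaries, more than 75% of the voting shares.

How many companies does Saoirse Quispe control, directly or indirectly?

Saoirse holds 84% of Juniper, so Saoirse controls Juniper.
Saoirse and Juniper together hold 15% + 74% = 89% of Tessera, so Saoirse controls Tessera.
Saoirse holds 100% of Redfern, so Saoirse controls Redfern.
Tessera holds 100% of Caldera, so Saoirse controls Caldera.
No other company's threshold is met.
Saoirse controls 4 companies.

4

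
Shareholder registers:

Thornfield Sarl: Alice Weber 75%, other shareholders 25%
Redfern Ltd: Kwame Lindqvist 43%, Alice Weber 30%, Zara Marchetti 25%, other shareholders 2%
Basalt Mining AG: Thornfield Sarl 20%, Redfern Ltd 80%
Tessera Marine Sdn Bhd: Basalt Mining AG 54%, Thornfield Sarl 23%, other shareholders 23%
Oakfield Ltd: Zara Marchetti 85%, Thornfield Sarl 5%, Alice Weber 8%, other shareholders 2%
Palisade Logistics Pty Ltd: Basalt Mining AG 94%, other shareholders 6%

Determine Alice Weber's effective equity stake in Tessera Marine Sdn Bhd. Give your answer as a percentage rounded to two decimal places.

38.31%

Alice reaches Tessera along 3 paths.
Via Thornfield → Basalt: 75% × 20% × 54% = 8.1%.
Via Redfern → Basalt: 30% × 80% × 54% = 12.96%.
Via Thornfield: 75% × 23% = 17.25%.
Total: 8.1% + 12.96% + 17.25% = 38.31%.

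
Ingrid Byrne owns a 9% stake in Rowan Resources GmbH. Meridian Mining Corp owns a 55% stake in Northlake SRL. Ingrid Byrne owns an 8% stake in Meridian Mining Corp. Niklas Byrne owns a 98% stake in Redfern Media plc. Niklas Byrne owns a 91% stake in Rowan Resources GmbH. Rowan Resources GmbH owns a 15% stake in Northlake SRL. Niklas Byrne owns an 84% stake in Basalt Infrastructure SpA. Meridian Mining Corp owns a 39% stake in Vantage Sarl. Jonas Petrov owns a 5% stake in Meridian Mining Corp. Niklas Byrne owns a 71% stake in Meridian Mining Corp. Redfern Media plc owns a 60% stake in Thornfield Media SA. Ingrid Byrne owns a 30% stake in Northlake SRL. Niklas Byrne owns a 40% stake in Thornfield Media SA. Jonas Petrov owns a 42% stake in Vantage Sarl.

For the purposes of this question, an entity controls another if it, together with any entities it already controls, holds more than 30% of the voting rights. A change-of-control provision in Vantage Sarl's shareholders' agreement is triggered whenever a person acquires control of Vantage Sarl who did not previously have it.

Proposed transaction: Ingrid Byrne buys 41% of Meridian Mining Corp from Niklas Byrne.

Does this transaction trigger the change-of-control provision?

The purchase adds only to Ingrid's holdings (Niklas's stake shrinks), so Ingrid is the only person who could newly come to control Vantage.
Ingrid's largest direct stake is 30% in Northlake, which does not meet the threshold, so Ingrid controls no company.
Neither Ingrid nor any entity Ingrid controls holds any voting interest in Vantage.
So before the transaction, Ingrid does not control Vantage.
After the purchase, Ingrid's direct stake in Meridian rises to 8% + 41% = 49%, and Niklas's stake falls to 30%.
Ingrid holds 49% of Meridian, so Ingrid controls Meridian.
Meridian holds 39% of Vantage, so Ingrid controls Vantage.
Ingrid did not control Vantage before and does after, so the clause is triggered.

Yes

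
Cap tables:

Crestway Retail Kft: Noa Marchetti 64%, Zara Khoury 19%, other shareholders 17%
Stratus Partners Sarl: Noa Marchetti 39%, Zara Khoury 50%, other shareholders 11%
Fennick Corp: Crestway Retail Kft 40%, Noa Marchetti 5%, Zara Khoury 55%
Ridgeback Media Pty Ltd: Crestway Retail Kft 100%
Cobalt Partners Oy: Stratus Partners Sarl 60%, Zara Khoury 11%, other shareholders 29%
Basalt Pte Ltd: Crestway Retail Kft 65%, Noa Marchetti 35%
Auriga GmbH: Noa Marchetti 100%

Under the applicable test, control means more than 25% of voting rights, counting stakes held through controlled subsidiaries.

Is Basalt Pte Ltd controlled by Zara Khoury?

Zara holds 50% of Stratus, so Zara controls Stratus.
Zara holds 55% of Fennick, so Zara controls Fennick.
Stratus and Zara together hold 60% + 11% = 71% of Cobalt, so Zara controls Cobalt.
Neither Zara nor any entity Zara controls holds any voting interest in Basalt.
So Zara does not control Basalt.

No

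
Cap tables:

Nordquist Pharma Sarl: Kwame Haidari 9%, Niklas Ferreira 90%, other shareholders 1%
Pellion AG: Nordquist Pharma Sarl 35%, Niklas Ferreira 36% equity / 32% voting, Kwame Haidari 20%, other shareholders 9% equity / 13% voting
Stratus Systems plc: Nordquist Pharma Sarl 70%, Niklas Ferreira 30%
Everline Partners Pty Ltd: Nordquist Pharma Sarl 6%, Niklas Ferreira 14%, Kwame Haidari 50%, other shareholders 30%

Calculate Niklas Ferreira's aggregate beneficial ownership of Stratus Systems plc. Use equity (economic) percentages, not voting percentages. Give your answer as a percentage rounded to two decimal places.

Niklas reaches Stratus along 2 paths.
Via Nordquist: 90% × 70% = 63%.
Direct stake: 30% = 30%.
Total: 63% + 30% = 93%.
Rounded: 93.00%.

93.00%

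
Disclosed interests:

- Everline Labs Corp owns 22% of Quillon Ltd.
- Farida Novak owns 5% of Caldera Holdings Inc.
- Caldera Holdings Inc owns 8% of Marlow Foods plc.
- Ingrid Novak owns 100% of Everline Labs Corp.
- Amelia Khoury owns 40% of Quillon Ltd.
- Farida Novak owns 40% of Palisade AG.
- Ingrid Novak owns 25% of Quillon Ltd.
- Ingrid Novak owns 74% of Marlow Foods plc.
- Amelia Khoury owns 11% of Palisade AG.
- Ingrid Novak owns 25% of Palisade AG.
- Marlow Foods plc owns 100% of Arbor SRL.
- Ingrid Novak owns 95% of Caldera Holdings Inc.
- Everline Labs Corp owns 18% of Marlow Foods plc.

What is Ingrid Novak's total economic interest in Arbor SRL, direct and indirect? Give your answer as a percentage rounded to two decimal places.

Ingrid reaches Arbor along 3 paths.
Via Marlow: 74% × 100% = 74%.
Via Caldera → Marlow: 95% × 8% × 100% = 7.6%.
Via Everline → Marlow: 100% × 18% × 100% = 18%.
Total: 74% + 7.6% + 18% = 99.6%.
Rounded: 99.60%.

99.60%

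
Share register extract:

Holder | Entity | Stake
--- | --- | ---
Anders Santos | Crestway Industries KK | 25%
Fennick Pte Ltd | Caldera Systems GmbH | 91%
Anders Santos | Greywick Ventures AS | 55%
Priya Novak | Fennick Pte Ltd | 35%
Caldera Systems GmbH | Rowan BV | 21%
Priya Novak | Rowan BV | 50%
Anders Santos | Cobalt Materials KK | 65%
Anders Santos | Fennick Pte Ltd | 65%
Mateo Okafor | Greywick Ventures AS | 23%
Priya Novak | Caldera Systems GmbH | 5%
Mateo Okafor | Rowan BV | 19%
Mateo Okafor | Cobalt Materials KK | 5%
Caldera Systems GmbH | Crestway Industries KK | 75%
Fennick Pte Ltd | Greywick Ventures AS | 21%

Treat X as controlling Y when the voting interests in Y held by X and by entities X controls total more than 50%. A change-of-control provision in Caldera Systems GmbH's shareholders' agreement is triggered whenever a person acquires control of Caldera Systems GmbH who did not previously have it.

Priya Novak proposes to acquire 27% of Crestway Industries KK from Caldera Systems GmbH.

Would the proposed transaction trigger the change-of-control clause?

The purchase adds only to Priya's holdings (Caldera's stake shrinks), so Priya is the only person who could newly come to control Caldera.
Priya's largest direct stake is 50% in Rowan, which does not meet the threshold, so Priya controls no company.
In Caldera, Priya's side holds only 5%, not > 50%.
So before the transaction, Priya does not control Caldera.
After the purchase, Priya holds 27% of Crestway directly, and Caldera's stake falls to 48%.
Priya's side now holds 27% of Crestway, not > 50%, so Priya still does not control Crestway.
After the transaction, Priya's side holds 5% of Caldera, not > 50%, so Priya still does not control Caldera.
No new person acquires control, so the clause is not triggered.

No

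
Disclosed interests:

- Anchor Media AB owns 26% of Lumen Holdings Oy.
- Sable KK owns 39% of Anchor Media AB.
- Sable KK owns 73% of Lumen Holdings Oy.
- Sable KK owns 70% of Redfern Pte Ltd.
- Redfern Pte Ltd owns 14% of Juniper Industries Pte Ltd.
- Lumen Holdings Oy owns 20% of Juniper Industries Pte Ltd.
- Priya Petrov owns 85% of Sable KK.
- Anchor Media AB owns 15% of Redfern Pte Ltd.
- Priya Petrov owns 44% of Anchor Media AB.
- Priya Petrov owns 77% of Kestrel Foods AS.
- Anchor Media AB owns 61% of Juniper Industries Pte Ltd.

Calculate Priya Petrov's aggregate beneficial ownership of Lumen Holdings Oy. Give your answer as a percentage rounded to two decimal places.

Priya reaches Lumen along 3 paths.
Via Sable → Anchor: 85% × 39% × 26% = 8.619%.
Via Anchor: 44% × 26% = 11.44%.
Via Sable: 85% × 73% = 62.05%.
Total: 8.619% + 11.44% + 62.05% = 82.109%.
Rounded: 82.11%.

82.11%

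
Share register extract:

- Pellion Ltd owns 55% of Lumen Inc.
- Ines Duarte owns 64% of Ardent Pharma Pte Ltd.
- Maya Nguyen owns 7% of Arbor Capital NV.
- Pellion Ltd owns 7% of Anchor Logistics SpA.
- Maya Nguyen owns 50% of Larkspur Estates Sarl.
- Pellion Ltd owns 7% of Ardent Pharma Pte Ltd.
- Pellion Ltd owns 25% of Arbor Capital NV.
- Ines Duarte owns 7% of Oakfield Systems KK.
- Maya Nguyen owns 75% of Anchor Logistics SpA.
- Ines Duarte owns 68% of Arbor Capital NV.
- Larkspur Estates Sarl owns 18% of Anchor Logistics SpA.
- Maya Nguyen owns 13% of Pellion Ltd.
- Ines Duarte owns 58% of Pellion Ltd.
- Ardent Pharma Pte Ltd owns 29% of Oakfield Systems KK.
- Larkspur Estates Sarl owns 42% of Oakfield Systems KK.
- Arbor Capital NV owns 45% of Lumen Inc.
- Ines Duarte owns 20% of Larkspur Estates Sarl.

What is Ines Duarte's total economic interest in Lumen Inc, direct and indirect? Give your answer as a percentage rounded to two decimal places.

69.03%

Ines reaches Lumen along 3 paths.
Via Arbor: 68% × 45% = 30.6%.
Via Pellion → Arbor: 58% × 25% × 45% = 6.525%.
Via Pellion: 58% × 55% = 31.9%.
Total: 30.6% + 6.525% + 31.9% = 69.025%.
Rounded: 69.03%.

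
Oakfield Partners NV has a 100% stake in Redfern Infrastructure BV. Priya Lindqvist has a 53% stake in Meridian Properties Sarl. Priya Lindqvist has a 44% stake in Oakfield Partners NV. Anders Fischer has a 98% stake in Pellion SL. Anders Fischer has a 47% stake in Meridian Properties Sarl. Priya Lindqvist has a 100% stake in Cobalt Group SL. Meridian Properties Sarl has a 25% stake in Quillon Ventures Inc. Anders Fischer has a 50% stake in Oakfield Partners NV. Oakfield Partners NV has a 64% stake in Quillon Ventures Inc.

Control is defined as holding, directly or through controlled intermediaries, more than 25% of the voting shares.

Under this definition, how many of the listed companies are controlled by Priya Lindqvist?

5

Priya holds 44% of Oakfield, so Priya controls Oakfield.
Oakfield holds 100% of Redfern, so Priya controls Redfern.
Priya holds 53% of Meridian, so Priya controls Meridian.
Priya holds 100% of Cobalt, so Priya controls Cobalt.
Oakfield and Meridian together hold 64% + 25% = 89% of Quillon, so Priya controls Quillon.
No other company's threshold is met.
Priya controls 5 companies.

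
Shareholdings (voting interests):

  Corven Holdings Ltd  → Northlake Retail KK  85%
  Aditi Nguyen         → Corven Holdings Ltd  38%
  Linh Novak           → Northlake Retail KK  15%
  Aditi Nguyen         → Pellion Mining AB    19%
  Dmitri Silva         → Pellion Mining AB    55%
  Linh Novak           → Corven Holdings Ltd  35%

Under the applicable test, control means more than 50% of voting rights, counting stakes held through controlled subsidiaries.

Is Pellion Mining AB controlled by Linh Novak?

Linh's largest direct stake is 35% in Corven, which does not meet the threshold, so Linh controls no company.
Neither Linh nor any entity Linh controls holds any voting interest in Pellion.
So Linh does not control Pellion.

No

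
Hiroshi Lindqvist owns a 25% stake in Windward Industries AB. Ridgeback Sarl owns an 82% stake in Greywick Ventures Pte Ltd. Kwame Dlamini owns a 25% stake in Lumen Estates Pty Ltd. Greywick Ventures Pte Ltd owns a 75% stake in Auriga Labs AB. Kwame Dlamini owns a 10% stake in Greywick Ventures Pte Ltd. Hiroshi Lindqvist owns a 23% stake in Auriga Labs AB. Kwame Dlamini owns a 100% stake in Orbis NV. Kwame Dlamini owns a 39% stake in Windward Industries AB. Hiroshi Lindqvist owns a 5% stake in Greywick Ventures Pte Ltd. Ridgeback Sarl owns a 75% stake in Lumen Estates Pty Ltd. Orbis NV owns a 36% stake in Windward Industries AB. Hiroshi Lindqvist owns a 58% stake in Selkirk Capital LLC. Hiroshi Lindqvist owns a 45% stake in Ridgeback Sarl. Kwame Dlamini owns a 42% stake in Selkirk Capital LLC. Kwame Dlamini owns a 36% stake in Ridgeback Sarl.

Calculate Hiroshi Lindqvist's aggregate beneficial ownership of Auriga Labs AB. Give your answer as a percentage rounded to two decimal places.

54.43%

Hiroshi reaches Auriga along 3 paths.
Via Ridgeback → Greywick: 45% × 82% × 75% = 27.675%.
Via Greywick: 5% × 75% = 3.75%.
Direct stake: 23% = 23%.
Total: 27.675% + 3.75% + 23% = 54.425%.
Rounded: 54.43%.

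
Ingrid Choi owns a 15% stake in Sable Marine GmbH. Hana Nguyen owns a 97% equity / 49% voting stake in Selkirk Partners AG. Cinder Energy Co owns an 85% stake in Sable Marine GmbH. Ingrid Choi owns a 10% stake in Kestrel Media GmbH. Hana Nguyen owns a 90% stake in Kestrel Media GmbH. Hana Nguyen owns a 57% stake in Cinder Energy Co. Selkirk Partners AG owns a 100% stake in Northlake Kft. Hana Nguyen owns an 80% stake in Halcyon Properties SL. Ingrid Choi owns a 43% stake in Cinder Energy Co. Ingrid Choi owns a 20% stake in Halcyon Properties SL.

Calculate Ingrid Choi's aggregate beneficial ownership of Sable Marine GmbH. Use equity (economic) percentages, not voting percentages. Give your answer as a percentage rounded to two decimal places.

51.55%

Ingrid reaches Sable along 2 paths.
Direct stake: 15% = 15%.
Via Cinder: 43% × 85% = 36.55%.
Total: 15% + 36.55% = 51.55%.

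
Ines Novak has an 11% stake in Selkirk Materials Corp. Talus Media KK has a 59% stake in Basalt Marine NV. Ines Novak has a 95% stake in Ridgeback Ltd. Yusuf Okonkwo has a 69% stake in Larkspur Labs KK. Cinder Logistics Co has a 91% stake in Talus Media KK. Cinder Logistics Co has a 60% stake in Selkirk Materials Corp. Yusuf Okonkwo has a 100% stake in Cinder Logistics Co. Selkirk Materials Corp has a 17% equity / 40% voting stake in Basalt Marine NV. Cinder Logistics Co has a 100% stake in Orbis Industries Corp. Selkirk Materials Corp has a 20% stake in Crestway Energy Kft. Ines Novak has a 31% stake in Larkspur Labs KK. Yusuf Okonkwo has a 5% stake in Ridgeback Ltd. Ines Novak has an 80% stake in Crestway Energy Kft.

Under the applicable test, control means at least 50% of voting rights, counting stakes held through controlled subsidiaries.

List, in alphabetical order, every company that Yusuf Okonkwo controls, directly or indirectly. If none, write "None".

Yusuf holds 69% of Larkspur, so Yusuf controls Larkspur.
Yusuf holds 100% of Cinder, so Yusuf controls Cinder.
Cinder holds 60% of Selkirk, so Yusuf controls Selkirk.
Cinder holds 91% of Talus, so Yusuf controls Talus.
Talus and Selkirk together hold 59% + 40% = 99% of Basalt, so Yusuf controls Basalt.
Cinder holds 100% of Orbis, so Yusuf controls Orbis.
No other company's threshold is met.

Basalt Marine NV, Cinder Logistics Co, Larkspur Labs KK, Orbis Industries Corp, Selkirk Materials Corp, Talus Media KK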